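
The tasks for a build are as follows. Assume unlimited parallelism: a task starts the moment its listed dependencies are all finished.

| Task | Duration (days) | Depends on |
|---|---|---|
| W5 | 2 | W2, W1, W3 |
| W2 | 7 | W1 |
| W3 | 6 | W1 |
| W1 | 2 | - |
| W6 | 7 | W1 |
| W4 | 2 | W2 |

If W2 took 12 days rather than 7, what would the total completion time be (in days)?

16

The binding path is W1→W2→W4 = 2+7+2 = 11; finish at 11 days.
W2 lies on that path, so at 12 days the path becomes 16 days.
No other chain overtakes it, so the finish is 16 days.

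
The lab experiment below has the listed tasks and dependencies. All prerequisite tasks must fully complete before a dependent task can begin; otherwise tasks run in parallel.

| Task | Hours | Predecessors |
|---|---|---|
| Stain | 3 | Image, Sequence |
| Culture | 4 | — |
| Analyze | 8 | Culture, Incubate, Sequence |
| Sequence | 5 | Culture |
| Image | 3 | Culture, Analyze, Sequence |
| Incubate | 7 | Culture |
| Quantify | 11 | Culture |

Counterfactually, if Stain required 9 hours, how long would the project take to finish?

Critical path before the change: Culture→Incubate→Analyze→Image→Stain = 4+7+8+3+3 = 25 giving 25 hours.
Stain lies on that path, so at 9 hours the path becomes 31 hours.
The critical path is still Culture→Incubate→Analyze→Image→Stain; finish is now 31 hours.

31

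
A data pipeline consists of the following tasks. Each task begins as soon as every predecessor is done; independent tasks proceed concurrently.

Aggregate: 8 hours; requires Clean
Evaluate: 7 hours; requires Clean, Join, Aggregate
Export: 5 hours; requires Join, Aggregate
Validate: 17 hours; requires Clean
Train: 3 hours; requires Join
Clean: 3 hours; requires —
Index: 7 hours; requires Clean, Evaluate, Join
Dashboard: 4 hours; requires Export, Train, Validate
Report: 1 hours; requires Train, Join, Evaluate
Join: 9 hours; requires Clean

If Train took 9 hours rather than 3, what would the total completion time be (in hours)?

26

Critical path before the change: Clean→Join→Evaluate→Index = 3+9+7+7 = 26 giving 26 hours.
Train has 7 hours of float (longest path through it is 19).
The critical path is still Clean→Join→Evaluate→Index; finish is now 26 hours.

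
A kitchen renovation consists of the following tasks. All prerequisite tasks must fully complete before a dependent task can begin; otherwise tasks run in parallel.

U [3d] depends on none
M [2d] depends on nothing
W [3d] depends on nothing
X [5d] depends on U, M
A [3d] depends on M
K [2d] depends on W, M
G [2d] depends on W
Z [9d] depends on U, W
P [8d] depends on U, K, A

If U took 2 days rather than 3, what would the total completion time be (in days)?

13

Critical path before the change: M→A→P = 2+3+8 = 13 giving 13 days.
U is off the critical path — its longest chain is 12 days, giving 1 of slack.
No other chain overtakes it, so the finish is 13 days.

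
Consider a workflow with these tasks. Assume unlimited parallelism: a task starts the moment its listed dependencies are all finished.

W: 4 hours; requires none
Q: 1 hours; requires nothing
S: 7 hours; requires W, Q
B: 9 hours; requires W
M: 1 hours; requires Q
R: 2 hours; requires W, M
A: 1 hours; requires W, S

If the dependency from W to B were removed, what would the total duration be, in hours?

With the dependency in place, W→B = 4+9 = 13 sets the finish at 13 hours.
Without W→B, B's earliest start moves from 4 to 0.
After: W→S→A = 4+7+1 = 12 → 12 hours.

12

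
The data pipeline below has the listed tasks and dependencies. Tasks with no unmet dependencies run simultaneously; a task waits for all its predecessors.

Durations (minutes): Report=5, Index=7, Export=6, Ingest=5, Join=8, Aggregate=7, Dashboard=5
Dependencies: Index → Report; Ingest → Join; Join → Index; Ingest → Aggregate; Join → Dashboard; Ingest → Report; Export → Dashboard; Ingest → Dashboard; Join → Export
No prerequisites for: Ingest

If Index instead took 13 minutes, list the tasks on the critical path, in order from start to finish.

Actual critical path: Ingest→Join→Index→Report = 5+8+7+5 = 25 ⇒ 25 minutes.
Index is on the critical path; changing it to 13 makes that path 31 minutes.
The critical path is still Ingest→Join→Index→Report; finish is now 31 minutes.

Ingest, Join, Index, Report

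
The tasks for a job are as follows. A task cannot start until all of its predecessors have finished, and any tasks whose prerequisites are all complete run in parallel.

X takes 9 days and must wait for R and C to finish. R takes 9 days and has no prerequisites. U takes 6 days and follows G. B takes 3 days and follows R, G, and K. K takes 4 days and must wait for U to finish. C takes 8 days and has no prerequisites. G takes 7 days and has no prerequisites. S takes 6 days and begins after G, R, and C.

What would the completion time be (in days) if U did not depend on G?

Original critical path: G→U→K→B = 7+6+4+3 = 20 ⇒ 20 days.
Without G→U, U's earliest start moves from 7 to 0.
The longest chain is now R→X = 9+9 = 18, so the schedule takes 18 days.

18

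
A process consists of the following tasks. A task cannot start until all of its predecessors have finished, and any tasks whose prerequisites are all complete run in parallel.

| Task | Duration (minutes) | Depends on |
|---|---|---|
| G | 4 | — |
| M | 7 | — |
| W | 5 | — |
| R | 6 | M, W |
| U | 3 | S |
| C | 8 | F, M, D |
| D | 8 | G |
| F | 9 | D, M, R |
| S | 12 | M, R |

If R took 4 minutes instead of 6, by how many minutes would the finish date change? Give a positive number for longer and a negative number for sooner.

-1

The binding path is M→R→F→C = 7+6+9+8 = 30; finish at 30 minutes.
R lies on that path, so at 4 minutes the path becomes 28 minutes.
Now G→D→F→C = 4+8+9+8 = 29 is longest, so the finish becomes 29 minutes.
Change in finish: 29 − 30 = -1 minutes.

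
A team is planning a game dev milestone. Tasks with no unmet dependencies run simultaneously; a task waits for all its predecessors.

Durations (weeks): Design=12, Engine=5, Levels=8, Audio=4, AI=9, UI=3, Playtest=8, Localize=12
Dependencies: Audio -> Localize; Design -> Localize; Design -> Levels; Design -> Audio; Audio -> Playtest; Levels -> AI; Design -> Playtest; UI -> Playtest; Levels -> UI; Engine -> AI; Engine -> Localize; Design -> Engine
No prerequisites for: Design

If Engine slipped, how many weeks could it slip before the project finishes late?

2

Critical path: Design→Levels→UI→Playtest = 12+8+3+8 = 31, so the finish is 31 weeks.
Engine finishes as early as 17 and must finish by 19.
So Engine can slip 19 − 17 = 2 weeks.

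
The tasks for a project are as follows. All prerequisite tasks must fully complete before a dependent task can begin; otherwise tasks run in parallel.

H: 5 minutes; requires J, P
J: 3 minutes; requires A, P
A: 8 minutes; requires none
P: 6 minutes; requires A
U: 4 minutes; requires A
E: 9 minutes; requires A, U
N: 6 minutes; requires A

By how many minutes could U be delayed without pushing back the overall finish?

Critical path: A→P→J→H = 8+6+3+5 = 22, so the finish is 22 minutes.
Longest path through U: 21 minutes (earliest finish 12, latest finish 13).
So U can slip 13 − 12 = 1 minute.

1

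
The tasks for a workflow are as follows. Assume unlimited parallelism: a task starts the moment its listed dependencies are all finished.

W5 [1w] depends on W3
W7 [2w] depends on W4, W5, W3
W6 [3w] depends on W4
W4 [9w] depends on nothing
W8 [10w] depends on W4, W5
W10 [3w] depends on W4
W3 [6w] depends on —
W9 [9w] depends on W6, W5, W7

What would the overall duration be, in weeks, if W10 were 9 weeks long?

The binding path is W4→W6→W9 = 9+3+9 = 21; finish at 21 weeks.
W10 has 9 weeks of float (longest path through it is 12).
No other chain overtakes it, so the finish is 21 weeks.

21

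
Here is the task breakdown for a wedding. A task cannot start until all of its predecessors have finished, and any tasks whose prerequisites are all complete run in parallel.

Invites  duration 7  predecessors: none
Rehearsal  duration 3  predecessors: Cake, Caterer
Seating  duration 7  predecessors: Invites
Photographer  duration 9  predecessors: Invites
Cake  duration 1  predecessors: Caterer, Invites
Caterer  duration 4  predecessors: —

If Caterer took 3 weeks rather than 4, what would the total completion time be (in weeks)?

Critical path before the change: Invites→Photographer = 7+9 = 16 giving 16 weeks.
Caterer is off the critical path — its longest chain is 8 weeks, giving 8 of slack.
That remains the longest chain; total 16 weeks.

16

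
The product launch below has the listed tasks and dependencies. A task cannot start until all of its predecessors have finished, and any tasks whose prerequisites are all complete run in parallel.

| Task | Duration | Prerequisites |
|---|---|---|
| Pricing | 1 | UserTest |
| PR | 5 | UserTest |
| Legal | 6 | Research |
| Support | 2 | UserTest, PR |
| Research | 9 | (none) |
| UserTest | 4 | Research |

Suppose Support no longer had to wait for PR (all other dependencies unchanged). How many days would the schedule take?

With the dependency in place, Research→UserTest→PR→Support = 9+4+5+2 = 20 sets the finish at 20 days.
Without PR→Support, Support's earliest start moves from 18 to 13.
New critical path: Research→UserTest→PR = 9+4+5 = 18 ⇒ 18 days.

18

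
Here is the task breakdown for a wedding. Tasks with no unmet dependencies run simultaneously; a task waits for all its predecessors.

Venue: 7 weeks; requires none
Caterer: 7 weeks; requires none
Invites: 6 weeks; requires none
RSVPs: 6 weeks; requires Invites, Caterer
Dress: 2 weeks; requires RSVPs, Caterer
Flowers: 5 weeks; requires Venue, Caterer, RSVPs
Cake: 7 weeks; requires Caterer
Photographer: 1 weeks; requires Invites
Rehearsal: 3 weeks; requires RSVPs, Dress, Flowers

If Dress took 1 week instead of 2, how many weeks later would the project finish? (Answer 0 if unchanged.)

0

Baseline: Caterer→RSVPs→Flowers→Rehearsal = 7+6+5+3 = 21 → 21 weeks.
The longest path through Dress is only 18 weeks, so Dress has float 3.
That remains the longest chain; total 21 weeks.
Change in finish: 21 − 21 = +0 weeks.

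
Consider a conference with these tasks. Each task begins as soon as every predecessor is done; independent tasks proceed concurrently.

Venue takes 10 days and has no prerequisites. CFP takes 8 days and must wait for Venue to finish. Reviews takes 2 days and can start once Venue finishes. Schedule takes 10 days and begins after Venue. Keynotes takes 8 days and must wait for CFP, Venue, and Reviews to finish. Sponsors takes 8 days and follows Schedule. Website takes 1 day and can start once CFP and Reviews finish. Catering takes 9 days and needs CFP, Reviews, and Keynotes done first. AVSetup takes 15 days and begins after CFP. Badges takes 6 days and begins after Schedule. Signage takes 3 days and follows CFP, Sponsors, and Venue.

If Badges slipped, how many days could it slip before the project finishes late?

The longest chain is Venue→CFP→Keynotes→Catering = 10+8+8+9 = 35; overall finish 35 days.
The longest chain containing Badges totals 26 days.
So Badges can slip 35 − 26 = 9 days.

9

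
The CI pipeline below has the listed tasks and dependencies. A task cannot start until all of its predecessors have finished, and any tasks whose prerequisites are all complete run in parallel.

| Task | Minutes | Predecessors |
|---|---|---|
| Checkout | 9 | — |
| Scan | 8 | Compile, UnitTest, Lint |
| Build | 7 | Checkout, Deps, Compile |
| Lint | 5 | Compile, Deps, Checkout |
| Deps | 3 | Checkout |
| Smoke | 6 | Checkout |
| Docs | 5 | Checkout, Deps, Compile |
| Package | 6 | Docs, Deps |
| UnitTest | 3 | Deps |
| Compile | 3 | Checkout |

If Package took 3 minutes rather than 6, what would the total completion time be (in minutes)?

As given, the longest chain is Checkout→Deps→Lint→Scan = 9+3+5+8 = 25, so the finish is 25 minutes.
The longest path through Package is only 23 minutes, so Package has float 2.
That remains the longest chain; total 25 minutes.

25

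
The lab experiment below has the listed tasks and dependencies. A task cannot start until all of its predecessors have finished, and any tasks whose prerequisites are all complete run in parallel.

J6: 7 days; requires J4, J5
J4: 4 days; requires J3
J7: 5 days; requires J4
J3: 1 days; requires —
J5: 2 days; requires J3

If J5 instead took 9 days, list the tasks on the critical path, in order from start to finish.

J3, J5, J6

The binding path is J3→J4→J6 = 1+4+7 = 12; finish at 12 days.
J5 is off the critical path — its longest chain is 10 days, giving 2 of slack.
New critical path: J3→J5→J6 = 1+9+7 = 17 ⇒ 17 days.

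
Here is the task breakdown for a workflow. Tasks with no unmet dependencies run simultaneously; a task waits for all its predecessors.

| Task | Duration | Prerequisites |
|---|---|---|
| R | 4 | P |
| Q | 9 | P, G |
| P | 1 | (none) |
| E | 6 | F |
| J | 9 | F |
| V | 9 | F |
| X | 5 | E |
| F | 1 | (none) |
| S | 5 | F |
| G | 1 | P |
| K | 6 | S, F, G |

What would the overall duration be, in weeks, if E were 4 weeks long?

12

Baseline: F→E→X = 1+6+5 = 12 → 12 weeks.
E is on the critical path; changing it to 4 makes that path 10 weeks.
Now F→S→K = 1+5+6 = 12 is longest, so the finish becomes 12 weeks.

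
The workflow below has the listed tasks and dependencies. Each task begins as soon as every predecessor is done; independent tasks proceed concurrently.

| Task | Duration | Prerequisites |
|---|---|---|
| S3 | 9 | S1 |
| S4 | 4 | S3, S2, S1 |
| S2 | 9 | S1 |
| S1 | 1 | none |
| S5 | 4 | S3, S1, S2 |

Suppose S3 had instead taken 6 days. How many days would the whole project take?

The binding path is S1→S3→S4 = 1+9+4 = 14; finish at 14 days.
S3 is on the critical path; changing it to 6 makes that path 11 days.
New critical path: S1→S2→S4 = 1+9+4 = 14 ⇒ 14 days.

14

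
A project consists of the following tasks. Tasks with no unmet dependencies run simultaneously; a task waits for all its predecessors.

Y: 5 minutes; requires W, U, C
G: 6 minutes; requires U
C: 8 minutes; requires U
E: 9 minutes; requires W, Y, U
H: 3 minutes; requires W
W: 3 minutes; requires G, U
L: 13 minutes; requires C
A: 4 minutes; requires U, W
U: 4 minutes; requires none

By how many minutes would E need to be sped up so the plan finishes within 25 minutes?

2

Current finish: 27 minutes; target: 25.
E is on every critical path, so each minute cut from E cuts the finish by one (this holds down to a finish of 25).
Need 27 − 25 = 2 minutes off E → E becomes 7 minutes, finish becomes 25.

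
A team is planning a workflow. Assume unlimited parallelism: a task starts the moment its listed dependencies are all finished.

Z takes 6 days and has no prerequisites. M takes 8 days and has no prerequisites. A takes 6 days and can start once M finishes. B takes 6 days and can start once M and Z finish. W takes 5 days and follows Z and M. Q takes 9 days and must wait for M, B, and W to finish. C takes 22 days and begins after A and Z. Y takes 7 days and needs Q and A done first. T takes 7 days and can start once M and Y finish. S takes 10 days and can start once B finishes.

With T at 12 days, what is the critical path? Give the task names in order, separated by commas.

M, B, Q, Y, T

Actual critical path: M→B→Q→Y→T = 8+6+9+7+7 = 37 ⇒ 37 days.
Since T is critical, the +5 change carries straight to that chain (now 42 days).
No other chain overtakes it, so the finish is 42 days.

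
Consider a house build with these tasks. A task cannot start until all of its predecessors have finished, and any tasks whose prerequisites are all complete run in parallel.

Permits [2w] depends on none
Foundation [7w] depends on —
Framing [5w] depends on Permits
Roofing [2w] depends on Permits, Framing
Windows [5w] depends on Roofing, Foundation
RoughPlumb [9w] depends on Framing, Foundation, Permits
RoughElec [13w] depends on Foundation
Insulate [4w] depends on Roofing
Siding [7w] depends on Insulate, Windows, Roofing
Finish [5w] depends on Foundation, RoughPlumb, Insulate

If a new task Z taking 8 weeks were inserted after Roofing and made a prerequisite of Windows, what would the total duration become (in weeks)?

Originally the job takes 21 weeks.
With Z inserted, Windows now waits for max(Roofing, Foundation, Z).
New critical path: Permits→Framing→Roofing→Z→Windows→Siding = 2+5+2+8+5+7 = 29 ⇒ 29 weeks.

29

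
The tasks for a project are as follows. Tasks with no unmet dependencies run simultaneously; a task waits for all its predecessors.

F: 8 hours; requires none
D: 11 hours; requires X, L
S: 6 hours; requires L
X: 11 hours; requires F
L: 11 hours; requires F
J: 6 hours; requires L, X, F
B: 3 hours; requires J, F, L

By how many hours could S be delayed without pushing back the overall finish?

F→X→D = 8+11+11 = 30 sets the makespan at 30 hours.
Longest path through S: 25 hours (earliest finish 25, latest finish 30).
Float = 30 − 25 = 5.

5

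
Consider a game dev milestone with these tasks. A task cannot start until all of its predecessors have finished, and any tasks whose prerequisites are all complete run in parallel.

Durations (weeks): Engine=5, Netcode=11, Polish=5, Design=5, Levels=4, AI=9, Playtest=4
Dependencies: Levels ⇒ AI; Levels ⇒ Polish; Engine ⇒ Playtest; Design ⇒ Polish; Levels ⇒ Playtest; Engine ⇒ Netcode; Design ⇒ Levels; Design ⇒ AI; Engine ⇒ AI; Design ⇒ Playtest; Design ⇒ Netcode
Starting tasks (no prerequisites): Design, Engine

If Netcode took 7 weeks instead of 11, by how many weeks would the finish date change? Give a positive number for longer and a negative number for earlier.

0

The binding path is Design→Levels→AI = 5+4+9 = 18; finish at 18 weeks.
The longest path through Netcode is only 16 weeks, so Netcode has float 2.
The critical path is still Design→Levels→AI; finish is now 18 weeks.
Change in finish: 18 − 18 = +0 weeks.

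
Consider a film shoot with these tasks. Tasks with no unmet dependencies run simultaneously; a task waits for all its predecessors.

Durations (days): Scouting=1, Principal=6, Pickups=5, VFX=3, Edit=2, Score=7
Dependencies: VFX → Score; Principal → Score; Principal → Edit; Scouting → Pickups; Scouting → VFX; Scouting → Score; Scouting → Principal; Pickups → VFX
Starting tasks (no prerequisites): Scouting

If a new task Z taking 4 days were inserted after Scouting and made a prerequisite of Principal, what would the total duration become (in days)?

18

Originally the job takes 16 days.
With Z inserted, Principal now waits for max(Scouting, Z).
New critical path: Scouting→Z→Principal→Score = 1+4+6+7 = 18 ⇒ 18 days.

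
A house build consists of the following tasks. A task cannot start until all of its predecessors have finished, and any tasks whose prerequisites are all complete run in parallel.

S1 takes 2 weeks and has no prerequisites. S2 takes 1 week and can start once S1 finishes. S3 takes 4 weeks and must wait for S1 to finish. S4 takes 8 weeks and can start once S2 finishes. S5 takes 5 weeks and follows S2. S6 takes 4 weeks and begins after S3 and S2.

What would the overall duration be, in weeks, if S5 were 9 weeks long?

12

Critical path before the change: S1→S2→S4 = 2+1+8 = 11 giving 11 weeks.
S5 has 3 weeks of float (longest path through it is 8).
Now S1→S2→S5 = 2+1+9 = 12 is longest, so the finish becomes 12 weeks.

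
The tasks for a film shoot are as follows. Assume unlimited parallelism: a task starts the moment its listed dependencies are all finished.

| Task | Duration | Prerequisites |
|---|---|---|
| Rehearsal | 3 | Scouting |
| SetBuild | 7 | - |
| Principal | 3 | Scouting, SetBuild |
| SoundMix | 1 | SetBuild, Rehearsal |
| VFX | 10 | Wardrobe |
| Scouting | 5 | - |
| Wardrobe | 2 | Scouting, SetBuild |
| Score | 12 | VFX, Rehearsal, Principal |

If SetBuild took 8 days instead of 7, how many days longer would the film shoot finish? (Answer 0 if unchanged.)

Actual critical path: SetBuild→Wardrobe→VFX→Score = 7+2+10+12 = 31 ⇒ 31 days.
SetBuild is on the critical path; changing it to 8 makes that path 32 days.
That remains the longest chain; total 32 days.
Change in finish: 32 − 31 = +1 days.

1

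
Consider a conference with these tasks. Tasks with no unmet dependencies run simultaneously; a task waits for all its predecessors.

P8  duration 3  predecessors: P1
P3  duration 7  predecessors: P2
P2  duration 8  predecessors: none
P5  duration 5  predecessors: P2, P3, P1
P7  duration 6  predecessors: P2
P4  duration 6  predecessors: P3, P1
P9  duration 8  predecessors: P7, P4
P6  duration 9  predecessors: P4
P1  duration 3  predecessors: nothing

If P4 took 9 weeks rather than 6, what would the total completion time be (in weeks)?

33

Critical path before the change: P2→P3→P4→P6 = 8+7+6+9 = 30 giving 30 weeks.
Since P4 is critical, the +3 change carries straight to that chain (now 33 weeks).
That remains the longest chain; total 33 weeks.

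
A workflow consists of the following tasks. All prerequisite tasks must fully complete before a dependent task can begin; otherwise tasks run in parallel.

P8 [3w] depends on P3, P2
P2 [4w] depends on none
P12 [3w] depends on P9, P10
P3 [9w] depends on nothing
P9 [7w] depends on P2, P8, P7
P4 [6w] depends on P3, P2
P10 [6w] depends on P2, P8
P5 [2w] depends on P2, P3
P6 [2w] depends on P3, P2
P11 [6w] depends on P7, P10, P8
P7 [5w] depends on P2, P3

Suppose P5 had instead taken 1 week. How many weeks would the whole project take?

24

The binding path is P3→P7→P9→P12 = 9+5+7+3 = 24; finish at 24 weeks.
P5 is off the critical path — its longest chain is 11 weeks, giving 13 of slack.
That remains the longest chain; total 24 weeks.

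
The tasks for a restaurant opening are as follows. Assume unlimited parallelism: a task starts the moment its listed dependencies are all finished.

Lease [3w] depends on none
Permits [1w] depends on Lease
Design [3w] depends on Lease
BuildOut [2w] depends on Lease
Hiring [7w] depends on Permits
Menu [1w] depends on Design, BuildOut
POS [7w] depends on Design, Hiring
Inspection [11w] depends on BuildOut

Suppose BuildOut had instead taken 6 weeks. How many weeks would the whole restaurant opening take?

The binding path is Lease→Permits→Hiring→POS = 3+1+7+7 = 18; finish at 18 weeks.
BuildOut is off the critical path — its longest chain is 16 weeks, giving 2 of slack.
The binding chain switches to Lease→BuildOut→Inspection = 3+6+11 = 20; finish 20 weeks.

20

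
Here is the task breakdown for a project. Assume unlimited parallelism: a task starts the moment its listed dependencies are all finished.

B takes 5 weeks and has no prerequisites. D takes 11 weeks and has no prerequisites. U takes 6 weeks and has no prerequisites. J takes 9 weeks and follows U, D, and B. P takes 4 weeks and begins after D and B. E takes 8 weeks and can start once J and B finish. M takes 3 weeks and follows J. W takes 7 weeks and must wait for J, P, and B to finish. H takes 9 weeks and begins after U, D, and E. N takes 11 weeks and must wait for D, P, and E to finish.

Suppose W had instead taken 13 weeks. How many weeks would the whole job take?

39

Critical path before the change: D→J→E→N = 11+9+8+11 = 39 giving 39 weeks.
W has 12 weeks of float (longest path through it is 27).
The critical path is still D→J→E→N; finish is now 39 weeks.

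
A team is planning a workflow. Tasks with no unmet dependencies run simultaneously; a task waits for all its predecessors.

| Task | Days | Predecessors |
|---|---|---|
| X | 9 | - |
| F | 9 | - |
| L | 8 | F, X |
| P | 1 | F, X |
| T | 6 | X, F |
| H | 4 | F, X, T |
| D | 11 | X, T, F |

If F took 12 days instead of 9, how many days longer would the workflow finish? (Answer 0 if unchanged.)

Critical path before the change: F→T→D = 9+6+11 = 26 giving 26 days.
Since F is critical, the +3 change carries straight to that chain (now 29 days).
The critical path is still F→T→D; finish is now 29 days.
Change in finish: 29 − 26 = +3 days.

3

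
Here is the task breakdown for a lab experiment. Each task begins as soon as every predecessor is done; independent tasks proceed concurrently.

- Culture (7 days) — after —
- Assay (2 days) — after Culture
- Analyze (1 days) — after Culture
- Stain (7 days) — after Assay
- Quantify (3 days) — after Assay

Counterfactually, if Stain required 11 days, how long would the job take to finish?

As given, the longest chain is Culture→Assay→Stain = 7+2+7 = 16, so the finish is 16 days.
Stain lies on that path, so at 11 days the path becomes 20 days.
The critical path is still Culture→Assay→Stain; finish is now 20 days.

20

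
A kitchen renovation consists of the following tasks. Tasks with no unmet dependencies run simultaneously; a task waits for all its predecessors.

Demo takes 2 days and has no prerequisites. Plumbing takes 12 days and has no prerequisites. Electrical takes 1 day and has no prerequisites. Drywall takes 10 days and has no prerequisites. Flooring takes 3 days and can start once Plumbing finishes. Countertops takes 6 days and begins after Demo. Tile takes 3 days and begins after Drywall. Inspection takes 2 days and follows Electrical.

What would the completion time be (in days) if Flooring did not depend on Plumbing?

Before: longest chain Plumbing→Flooring = 12+3 = 15, finish 15.
Without Plumbing→Flooring, Flooring's earliest start moves from 12 to 0.
After: Drywall→Tile = 10+3 = 13 → 13 days.

13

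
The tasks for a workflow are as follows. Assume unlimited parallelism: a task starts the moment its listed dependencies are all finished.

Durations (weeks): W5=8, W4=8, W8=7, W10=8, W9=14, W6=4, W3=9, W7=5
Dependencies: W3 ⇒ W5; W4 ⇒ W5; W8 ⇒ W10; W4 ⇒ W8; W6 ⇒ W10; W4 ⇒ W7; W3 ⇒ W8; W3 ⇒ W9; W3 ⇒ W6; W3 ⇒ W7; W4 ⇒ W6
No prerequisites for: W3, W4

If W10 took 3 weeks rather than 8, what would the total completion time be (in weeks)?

Baseline: W3→W8→W10 = 9+7+8 = 24 → 24 weeks.
Since W10 is critical, the -5 change carries straight to that chain (now 19 weeks).
Now W3→W9 = 9+14 = 23 is longest, so the finish becomes 23 weeks.

23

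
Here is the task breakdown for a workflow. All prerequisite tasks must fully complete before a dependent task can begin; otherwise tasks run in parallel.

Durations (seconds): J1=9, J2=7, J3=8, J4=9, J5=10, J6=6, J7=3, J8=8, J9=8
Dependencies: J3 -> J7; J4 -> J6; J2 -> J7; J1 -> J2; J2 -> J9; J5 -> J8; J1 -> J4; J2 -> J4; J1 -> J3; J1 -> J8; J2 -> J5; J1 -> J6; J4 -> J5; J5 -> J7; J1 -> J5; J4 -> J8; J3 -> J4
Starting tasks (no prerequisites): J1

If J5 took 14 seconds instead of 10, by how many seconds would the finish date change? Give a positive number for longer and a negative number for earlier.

The binding path is J1→J3→J4→J5→J8 = 9+8+9+10+8 = 44; finish at 44 seconds.
Since J5 is critical, the +4 change carries straight to that chain (now 48 seconds).
The critical path is still J1→J3→J4→J5→J8; finish is now 48 seconds.
Change in finish: 48 − 44 = +4 seconds.

4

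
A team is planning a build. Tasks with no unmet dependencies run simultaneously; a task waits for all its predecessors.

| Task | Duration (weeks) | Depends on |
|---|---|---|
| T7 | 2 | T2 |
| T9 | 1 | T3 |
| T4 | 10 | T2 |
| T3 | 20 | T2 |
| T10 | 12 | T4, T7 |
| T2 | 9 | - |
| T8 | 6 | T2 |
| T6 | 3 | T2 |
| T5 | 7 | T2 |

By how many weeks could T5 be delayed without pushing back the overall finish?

T2→T4→T10 = 9+10+12 = 31 sets the makespan at 31 weeks.
T5 finishes as early as 16 and must finish by 31.
Slack of T5 = 24 − 9 = 15 weeks.

15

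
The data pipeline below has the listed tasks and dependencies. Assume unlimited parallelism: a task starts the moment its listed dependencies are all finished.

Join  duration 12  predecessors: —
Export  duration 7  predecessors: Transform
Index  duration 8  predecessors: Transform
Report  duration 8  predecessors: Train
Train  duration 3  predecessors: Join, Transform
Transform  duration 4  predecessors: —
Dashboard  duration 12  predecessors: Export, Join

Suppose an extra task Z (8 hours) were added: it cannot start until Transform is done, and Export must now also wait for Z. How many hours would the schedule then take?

31

Originally the schedule takes 24 hours.
With Z inserted, Export now waits for max(Transform, Z).
New critical path: Transform→Z→Export→Dashboard = 4+8+7+12 = 31 ⇒ 31 hours.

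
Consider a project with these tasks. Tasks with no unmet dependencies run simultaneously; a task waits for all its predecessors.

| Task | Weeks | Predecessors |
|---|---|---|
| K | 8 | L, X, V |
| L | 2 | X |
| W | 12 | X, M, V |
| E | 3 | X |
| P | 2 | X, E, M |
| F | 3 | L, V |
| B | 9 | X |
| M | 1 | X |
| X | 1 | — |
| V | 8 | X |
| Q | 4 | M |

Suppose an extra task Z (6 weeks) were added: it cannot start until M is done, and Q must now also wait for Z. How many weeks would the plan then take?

Originally the plan takes 21 weeks.
With Z inserted, Q now waits for max(M, Z).
New critical path: X→V→W = 1+8+12 = 21 ⇒ 21 weeks.

21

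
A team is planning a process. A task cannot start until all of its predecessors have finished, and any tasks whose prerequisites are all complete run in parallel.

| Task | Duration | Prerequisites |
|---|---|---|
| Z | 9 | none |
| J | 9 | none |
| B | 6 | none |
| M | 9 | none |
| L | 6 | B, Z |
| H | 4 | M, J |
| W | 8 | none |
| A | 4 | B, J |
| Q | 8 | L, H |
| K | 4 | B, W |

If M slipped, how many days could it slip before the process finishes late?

2

Critical path: Z→L→Q = 9+6+8 = 23, so the finish is 23 days.
M finishes as early as 9 and must finish by 11.
Float = 23 − 21 = 2.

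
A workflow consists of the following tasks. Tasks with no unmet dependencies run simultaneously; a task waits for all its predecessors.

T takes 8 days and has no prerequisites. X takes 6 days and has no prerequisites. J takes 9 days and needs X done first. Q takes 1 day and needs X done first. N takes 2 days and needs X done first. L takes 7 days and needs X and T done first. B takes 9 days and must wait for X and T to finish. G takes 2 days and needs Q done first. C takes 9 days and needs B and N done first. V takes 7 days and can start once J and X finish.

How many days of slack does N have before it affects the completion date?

9

The longest chain is T→B→C = 8+9+9 = 26; overall finish 26 days.
N finishes as early as 8 and must finish by 17.
Float = 26 − 17 = 9.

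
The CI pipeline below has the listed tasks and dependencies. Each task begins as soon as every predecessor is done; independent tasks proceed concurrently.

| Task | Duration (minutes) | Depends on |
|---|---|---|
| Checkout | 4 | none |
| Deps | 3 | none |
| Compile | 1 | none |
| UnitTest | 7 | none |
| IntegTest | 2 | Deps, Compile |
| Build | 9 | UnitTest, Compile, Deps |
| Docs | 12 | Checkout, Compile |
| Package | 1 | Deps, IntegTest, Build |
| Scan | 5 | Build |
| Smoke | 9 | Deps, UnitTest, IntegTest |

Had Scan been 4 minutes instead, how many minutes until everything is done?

As given, the longest chain is UnitTest→Build→Scan = 7+9+5 = 21, so the finish is 21 minutes.
Scan is on the critical path; changing it to 4 makes that path 20 minutes.
That remains the longest chain; total 20 minutes.

20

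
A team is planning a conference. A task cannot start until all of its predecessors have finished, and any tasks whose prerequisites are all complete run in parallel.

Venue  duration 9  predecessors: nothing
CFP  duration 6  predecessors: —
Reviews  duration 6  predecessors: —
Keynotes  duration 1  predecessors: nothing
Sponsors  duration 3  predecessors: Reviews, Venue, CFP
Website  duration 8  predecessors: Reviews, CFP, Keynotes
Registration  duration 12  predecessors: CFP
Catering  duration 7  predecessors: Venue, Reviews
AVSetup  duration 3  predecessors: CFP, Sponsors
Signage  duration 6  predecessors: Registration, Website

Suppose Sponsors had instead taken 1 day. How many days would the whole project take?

24

Actual critical path: CFP→Registration→Signage = 6+12+6 = 24 ⇒ 24 days.
Sponsors has 9 days of float (longest path through it is 15).
No other chain overtakes it, so the finish is 24 days.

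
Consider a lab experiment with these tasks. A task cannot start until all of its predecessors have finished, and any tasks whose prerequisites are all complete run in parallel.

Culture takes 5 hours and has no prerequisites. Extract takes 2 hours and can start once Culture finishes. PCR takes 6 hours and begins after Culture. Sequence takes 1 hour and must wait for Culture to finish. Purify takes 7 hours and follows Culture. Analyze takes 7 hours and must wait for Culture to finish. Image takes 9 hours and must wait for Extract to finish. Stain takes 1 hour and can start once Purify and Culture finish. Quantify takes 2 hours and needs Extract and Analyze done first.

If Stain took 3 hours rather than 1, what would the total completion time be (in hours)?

16

Actual critical path: Culture→Extract→Image = 5+2+9 = 16 ⇒ 16 hours.
Stain is off the critical path — its longest chain is 13 hours, giving 3 of slack.
The critical path is still Culture→Extract→Image; finish is now 16 hours.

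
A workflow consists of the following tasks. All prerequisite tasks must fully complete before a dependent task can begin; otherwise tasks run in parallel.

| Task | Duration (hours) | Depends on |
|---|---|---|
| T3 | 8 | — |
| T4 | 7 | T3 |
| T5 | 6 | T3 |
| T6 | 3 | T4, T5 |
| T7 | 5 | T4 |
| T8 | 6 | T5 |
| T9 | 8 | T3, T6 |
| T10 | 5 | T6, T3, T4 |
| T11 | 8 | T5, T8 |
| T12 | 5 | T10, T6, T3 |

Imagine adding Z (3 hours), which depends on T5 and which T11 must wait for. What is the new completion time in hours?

28

Originally the workflow takes 28 hours.
With Z inserted, T11 now waits for max(T5, T8, Z).
New critical path: T3→T4→T6→T10→T12 = 8+7+3+5+5 = 28 ⇒ 28 hours.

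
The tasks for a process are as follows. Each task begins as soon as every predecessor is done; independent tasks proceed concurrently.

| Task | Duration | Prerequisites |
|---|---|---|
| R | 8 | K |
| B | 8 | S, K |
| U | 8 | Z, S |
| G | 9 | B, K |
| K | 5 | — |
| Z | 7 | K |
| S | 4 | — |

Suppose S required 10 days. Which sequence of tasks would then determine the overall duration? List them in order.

S, B, G

Baseline: K→B→G = 5+8+9 = 22 → 22 days.
S has 1 day of float (longest path through it is 21).
The binding chain switches to S→B→G = 10+8+9 = 27; finish 27 days.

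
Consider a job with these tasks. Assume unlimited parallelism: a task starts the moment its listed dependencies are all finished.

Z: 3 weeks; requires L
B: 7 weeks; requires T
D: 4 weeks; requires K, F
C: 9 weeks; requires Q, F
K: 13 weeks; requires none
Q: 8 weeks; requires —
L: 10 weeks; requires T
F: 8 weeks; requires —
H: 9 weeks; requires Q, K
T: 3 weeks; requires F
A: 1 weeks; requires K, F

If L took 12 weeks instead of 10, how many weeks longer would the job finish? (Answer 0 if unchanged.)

The binding path is F→T→L→Z = 8+3+10+3 = 24; finish at 24 weeks.
L lies on that path, so at 12 weeks the path becomes 26 weeks.
That remains the longest chain; total 26 weeks.
Change in finish: 26 − 24 = +2 weeks.

2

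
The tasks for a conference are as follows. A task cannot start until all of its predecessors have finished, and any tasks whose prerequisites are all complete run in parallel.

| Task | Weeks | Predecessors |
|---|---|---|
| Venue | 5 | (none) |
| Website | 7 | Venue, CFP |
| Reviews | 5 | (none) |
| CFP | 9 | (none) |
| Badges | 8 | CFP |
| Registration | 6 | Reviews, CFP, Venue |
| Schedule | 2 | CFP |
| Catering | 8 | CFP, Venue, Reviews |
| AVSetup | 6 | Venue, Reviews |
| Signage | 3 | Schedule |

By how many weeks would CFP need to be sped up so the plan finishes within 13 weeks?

4

Current finish: 17 weeks; target: 13.
CFP is on every critical path, so each week cut from CFP cuts the finish by one (this holds down to a finish of 13).
Need 17 − 13 = 4 weeks off CFP → CFP becomes 5 weeks, finish becomes 13.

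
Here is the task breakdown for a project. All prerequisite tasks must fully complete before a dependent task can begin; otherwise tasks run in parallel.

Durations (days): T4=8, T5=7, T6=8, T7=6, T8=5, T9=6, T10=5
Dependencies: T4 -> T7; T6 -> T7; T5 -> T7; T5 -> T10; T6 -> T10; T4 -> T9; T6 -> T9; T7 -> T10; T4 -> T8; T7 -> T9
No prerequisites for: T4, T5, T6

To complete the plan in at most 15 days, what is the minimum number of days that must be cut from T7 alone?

5

Current finish: 20 days; target: 15.
T7 is on every critical path, so each day cut from T7 cuts the finish by one (this holds down to a finish of 15).
Need 20 − 15 = 5 days off T7 → T7 becomes 1 day, finish becomes 15.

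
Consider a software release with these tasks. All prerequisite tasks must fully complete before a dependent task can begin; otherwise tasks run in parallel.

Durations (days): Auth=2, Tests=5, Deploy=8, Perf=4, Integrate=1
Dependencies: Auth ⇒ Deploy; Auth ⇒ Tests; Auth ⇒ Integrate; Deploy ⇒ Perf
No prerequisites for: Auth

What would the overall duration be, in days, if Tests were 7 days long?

Baseline: Auth→Deploy→Perf = 2+8+4 = 14 → 14 days.
The longest path through Tests is only 7 days, so Tests has float 7.
That remains the longest chain; total 14 days.

14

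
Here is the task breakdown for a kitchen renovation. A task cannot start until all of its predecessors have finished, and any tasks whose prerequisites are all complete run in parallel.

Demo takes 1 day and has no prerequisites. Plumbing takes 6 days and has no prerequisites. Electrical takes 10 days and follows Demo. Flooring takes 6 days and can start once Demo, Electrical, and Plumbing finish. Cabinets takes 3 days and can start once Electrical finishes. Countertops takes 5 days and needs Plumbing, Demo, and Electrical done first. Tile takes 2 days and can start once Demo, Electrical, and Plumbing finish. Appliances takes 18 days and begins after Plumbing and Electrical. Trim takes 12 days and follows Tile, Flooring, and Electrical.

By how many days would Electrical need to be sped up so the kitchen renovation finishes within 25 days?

Current finish: 29 days; target: 25.
Electrical is on every critical path, so each day cut from Electrical cuts the finish by one (this holds down to a finish of 24).
Need 29 − 25 = 4 days off Electrical → Electrical becomes 6 days, finish becomes 25.

4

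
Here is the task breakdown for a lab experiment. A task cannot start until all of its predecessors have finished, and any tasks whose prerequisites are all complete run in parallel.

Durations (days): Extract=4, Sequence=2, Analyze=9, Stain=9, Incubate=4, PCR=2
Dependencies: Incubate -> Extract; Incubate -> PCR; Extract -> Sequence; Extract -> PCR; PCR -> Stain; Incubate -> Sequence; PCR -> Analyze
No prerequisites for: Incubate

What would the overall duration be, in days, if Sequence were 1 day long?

19

Baseline: Incubate→Extract→PCR→Analyze = 4+4+2+9 = 19 → 19 days.
The longest path through Sequence is only 10 days, so Sequence has float 9.
No other chain overtakes it, so the finish is 19 days.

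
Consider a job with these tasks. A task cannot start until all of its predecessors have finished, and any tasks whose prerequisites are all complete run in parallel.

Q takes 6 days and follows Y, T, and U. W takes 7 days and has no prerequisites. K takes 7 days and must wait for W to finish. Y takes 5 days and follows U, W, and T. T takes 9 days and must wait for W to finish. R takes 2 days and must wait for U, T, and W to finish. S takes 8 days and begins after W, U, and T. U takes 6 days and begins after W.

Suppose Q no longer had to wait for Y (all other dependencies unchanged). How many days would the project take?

Original critical path: W→T→Y→Q = 7+9+5+6 = 27 ⇒ 27 days.
Without Y→Q, Q's earliest start moves from 21 to 16.
New critical path: W→T→S = 7+9+8 = 24 ⇒ 24 days.

24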